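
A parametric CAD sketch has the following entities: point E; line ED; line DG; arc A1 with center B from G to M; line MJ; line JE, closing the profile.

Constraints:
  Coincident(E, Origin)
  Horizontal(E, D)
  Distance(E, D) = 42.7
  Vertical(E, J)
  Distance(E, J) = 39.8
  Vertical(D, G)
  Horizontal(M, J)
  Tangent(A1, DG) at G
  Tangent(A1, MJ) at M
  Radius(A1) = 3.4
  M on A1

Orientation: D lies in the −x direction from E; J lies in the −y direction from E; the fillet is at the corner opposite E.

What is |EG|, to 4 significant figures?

56.11

E is at the origin; ED is horizontal with |ED| = 42.7 and D on the −x side, so D = (-42.70, 0.000). EJ is vertical with |EJ| = 39.8 and J on the −y side, so J = (0.000, -39.80). The virtual corner opposite E is at (-42.70, -39.80). The tangent condition forces BG to be normal to DG and A1 meets MJ tangentially, so BM is at right angles to MJ, with radius 3.4, so the center B sits 3.4 in from both sides at B = (-39.30, -36.40). That places the tangent points at G = (-42.70, -36.40) on DG and M = (-39.30, -39.80) on MJ. Then |EG| = |G − E| = 56.11.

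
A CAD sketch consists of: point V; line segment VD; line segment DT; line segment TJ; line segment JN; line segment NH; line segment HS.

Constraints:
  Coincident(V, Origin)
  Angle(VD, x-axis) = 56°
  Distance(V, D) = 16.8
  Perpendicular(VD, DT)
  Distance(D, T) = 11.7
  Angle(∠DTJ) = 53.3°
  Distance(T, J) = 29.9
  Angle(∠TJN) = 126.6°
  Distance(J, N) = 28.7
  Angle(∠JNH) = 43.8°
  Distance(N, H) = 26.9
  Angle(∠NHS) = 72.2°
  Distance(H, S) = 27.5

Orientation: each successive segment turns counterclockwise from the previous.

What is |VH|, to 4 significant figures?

19.21

∠TJN = 126.6° gives JN at -33.90° from the x-axis; with |JN| = 28.7, N = (24.92, -25.40). ∠JNH = 43.8° gives NH at 102.3° from the x-axis; with |NH| = 26.9, H = (19.19, 0.8788). Then |VH| = |H − V| = 19.21.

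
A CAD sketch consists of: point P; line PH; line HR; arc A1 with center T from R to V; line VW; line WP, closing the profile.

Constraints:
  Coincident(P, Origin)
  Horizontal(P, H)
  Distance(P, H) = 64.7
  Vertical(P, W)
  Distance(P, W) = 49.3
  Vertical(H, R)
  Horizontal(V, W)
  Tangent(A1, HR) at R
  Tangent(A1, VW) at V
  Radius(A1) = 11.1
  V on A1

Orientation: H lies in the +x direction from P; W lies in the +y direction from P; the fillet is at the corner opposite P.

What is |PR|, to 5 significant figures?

75.135

The virtual corner opposite P is at (64.700, 49.300). Since A1 is tangent to HR there, TR ⟂ HR and A1 meets VW tangentially, so TV is at right angles to VW, with radius 11.1, so the center T sits 11.1 in from both sides at T = (53.600, 38.200). That places the tangent points at R = (64.700, 38.200) on HR and V = (53.600, 49.300) on VW. Then |PR| = |R − P| = 75.135.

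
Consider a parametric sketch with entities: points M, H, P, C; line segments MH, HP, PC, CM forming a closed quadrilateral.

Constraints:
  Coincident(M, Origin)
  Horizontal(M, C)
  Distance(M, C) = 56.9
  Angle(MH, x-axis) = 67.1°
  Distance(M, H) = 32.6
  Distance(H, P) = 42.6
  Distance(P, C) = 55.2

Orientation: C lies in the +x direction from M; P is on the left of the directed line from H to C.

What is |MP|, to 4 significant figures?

72.31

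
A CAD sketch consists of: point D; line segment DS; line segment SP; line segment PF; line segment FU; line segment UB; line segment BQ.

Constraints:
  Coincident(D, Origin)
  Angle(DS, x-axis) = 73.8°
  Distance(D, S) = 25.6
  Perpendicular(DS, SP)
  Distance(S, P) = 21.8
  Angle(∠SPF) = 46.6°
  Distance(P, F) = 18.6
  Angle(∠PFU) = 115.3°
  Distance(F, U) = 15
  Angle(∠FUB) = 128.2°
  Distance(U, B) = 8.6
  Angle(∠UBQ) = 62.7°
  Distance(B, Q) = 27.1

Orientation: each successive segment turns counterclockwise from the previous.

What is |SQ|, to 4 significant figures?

19.15

D is at the origin; DS runs at 73.8° with length 25.6, so S = (7.142, 24.58). DS ⟂ SP, so SP runs at 163.8°; with |SP| = 21.8, P = (-13.79, 30.67). ∠SPF = 46.6° gives PF at -62.80° from the x-axis; with |PF| = 18.6, F = (-5.290, 14.12). ∠PFU = 115.3° gives FU at 1.900° from the x-axis; with |FU| = 15.0, U = (9.702, 14.62). ∠FUB = 128.2° gives UB at 53.70° from the x-axis; with |UB| = 8.6, B = (14.79, 21.55). ∠UBQ = 62.7° gives BQ at 171.0° from the x-axis; with |BQ| = 27.1, Q = (-11.97, 25.79). Then |SQ| = |Q − S| = 19.15.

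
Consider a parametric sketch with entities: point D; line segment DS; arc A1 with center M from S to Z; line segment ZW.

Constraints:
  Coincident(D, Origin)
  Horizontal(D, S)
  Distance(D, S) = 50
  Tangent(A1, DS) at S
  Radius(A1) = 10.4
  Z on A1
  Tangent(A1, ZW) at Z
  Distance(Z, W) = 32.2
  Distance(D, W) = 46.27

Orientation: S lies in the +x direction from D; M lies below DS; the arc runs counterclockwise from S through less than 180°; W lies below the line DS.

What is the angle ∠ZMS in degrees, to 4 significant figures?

68.34°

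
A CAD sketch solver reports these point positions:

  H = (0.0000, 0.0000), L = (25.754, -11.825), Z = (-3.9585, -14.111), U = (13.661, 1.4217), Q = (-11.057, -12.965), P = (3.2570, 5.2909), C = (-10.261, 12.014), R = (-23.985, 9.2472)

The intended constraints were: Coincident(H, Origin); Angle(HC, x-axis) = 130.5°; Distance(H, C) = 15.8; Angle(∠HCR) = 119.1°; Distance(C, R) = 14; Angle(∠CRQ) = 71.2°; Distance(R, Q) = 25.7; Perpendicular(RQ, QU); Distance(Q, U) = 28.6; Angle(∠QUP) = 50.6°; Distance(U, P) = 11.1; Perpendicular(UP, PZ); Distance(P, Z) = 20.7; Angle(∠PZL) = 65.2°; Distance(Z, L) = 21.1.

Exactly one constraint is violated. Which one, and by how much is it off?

Distance(Z, L) = 21.1 — off by 8.70.

H = (0.00, 0.00) ✓; HC at 130.5° ✓; |HC| = 15.80 ✓; ∠HCR = 119.1° ✓; |CR| = 14.00 ✓; ∠CRQ = 71.20° ✓; |RQ| = 25.70 ✓; ∠(RQ, QU) = 90.00° ✓; |QU| = 28.60 ✓; ∠QUP = 50.60° ✓; |UP| = 11.10 ✓; ∠(UP, PZ) = 90.00° ✓; |PZ| = 20.70 ✓; ∠PZL = 65.20° ✓; |ZL| = 29.80 ✗.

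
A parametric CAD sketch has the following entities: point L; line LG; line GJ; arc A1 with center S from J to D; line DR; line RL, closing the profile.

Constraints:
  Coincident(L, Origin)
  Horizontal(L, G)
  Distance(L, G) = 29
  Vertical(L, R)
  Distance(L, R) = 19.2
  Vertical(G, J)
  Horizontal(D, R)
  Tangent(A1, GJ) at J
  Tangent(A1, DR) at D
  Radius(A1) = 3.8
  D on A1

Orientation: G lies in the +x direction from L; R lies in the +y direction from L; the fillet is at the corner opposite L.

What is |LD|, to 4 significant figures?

31.68

L is at the origin; L and G share the same y with |LG| = 29.0 and G on the +x side, so G = (29.00, 0.000). L and R share the same x with |LR| = 19.2 and R on the +y side, so R = (0.000, 19.20). The virtual corner opposite L is at (29.00, 19.20). Since A1 is tangent to GJ there, SJ ⟂ GJ and the tangent condition forces SD to be normal to DR, with radius 3.8, so the center S sits 3.8 in from both sides at S = (25.20, 15.40). That places the tangent points at J = (29.00, 15.40) on GJ and D = (25.20, 19.20) on DR. Then |LD| = |D − L| = 31.68.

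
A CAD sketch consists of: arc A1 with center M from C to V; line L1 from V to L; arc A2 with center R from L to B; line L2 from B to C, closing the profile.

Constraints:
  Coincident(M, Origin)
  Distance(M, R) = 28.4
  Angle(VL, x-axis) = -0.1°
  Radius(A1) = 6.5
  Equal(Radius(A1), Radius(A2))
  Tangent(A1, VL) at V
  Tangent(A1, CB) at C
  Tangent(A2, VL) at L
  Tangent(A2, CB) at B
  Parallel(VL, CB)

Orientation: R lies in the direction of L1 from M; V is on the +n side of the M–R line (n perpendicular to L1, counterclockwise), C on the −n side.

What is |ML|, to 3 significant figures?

29.1

The slot axis is L1's direction at -0.1°, so u = (cos -0.1°, sin -0.1°) = (1.00, -0.00175) and n = (−sin -0.1°, cos -0.1°) = (0.00175, 1.00). M is at the origin and R lies 28.4 along u from M, so R = 28.4·u = (28.4, -0.0496). Tangency of A1 to both parallel lines with radius 6.5 puts V and C at M ± 6.5·n: V = (0.0113, 6.50), C = (-0.0113, -6.50). Equal radii place L and B the same way about R: L = R + 6.5·n = (28.4, 6.45), B = R − 6.5·n = (28.4, -6.55). Then |ML| = |L − M| = 29.1.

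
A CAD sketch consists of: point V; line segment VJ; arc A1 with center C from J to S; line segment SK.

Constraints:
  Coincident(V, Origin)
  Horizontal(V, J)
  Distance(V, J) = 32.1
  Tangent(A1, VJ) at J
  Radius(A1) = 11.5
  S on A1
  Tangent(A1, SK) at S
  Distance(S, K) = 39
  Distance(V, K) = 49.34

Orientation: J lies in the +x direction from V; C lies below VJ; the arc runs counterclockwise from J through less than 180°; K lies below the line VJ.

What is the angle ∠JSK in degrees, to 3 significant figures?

141°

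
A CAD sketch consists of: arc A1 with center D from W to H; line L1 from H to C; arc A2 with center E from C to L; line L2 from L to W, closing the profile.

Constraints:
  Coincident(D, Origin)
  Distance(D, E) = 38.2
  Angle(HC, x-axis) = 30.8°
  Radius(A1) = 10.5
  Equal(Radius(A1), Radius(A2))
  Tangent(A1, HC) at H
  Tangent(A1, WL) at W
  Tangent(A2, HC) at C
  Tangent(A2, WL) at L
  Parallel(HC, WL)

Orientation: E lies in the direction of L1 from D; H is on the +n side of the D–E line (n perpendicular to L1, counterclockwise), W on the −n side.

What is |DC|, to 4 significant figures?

39.62

The slot axis is L1's direction at 30.8°, so u = (cos 30.8°, sin 30.8°) = (0.8590, 0.5120) and n = (−sin 30.8°, cos 30.8°) = (-0.5120, 0.8590). D is at the origin and E lies 38.2 along u from D, so E = 38.2·u = (32.81, 19.56). Tangency of A1 to both parallel lines with radius 10.5 puts H and W at D ± 10.5·n: H = (-5.376, 9.019), W = (5.376, -9.019). Equal radii place C and L the same way about E: C = E + 10.5·n = (27.44, 28.58), L = E − 10.5·n = (38.19, 10.54). Then |DC| = |C − D| = 39.62.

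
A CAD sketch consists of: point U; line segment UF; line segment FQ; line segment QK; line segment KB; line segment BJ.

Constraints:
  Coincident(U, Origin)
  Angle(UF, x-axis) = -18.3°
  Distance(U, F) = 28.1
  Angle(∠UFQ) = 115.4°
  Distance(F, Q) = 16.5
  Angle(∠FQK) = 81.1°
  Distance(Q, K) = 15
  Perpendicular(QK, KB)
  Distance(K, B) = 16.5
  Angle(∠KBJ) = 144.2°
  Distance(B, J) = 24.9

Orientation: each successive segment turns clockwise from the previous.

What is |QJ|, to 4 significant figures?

36.70

U is at the origin; UF runs at -18.3° with length 28.1, so F = (26.68, -8.823). ∠UFQ = 115.4° gives FQ at -82.90° from the x-axis; with |FQ| = 16.5, Q = (28.72, -25.20). ∠FQK = 81.1° gives QK at 178.2° from the x-axis; with |QK| = 15.0, K = (13.73, -24.73). QK ⟂ KB, so KB runs at 88.20°; with |KB| = 16.5, B = (14.24, -8.234). ∠KBJ = 144.2° gives BJ at 52.40° from the x-axis; with |BJ| = 24.9, J = (29.44, 11.49). Then |QJ| = |J − Q| = 36.70.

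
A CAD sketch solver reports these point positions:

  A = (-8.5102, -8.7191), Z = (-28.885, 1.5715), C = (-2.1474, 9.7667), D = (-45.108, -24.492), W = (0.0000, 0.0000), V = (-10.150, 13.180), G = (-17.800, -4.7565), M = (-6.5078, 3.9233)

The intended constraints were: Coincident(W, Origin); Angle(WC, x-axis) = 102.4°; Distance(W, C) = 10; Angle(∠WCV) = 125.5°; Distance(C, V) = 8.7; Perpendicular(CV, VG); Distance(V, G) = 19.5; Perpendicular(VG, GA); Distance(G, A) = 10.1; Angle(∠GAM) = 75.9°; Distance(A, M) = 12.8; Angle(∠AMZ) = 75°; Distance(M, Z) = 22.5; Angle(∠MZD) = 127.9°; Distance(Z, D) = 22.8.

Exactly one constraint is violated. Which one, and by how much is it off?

Distance(Z, D) = 22.8 — off by 7.90.

W = (0.00, 0.00) ✓; WC at 102.4° ✓; |WC| = 10.00 ✓; ∠WCV = 125.5° ✓; |CV| = 8.700 ✓; ∠(CV, VG) = 90.00° ✓; |VG| = 19.50 ✓; ∠(VG, GA) = 90.00° ✓; |GA| = 10.10 ✓; ∠GAM = 75.90° ✓; |AM| = 12.80 ✓; ∠AMZ = 75.00° ✓; |MZ| = 22.50 ✓; ∠MZD = 127.9° ✓; |ZD| = 30.70 ✗.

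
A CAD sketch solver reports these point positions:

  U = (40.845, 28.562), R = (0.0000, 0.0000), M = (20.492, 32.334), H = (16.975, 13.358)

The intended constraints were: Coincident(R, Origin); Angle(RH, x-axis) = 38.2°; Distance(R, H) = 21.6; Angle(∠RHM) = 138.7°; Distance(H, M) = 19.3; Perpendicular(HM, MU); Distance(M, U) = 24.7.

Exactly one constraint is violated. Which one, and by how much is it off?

Distance(M, U) = 24.7 — off by 4.00.

R = (0.00, 0.00) ✓; RH at 38.20° ✓; |RH| = 21.60 ✓; ∠RHM = 138.7° ✓; |HM| = 19.30 ✓; ∠(HM, MU) = 90.00° ✓; |MU| = 20.70 ✗.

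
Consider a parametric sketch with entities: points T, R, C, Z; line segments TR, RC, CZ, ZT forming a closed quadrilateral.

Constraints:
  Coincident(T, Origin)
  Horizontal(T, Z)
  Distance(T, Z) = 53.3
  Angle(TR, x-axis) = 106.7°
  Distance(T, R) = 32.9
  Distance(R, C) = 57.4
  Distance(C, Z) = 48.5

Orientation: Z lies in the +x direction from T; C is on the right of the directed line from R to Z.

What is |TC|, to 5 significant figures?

24.636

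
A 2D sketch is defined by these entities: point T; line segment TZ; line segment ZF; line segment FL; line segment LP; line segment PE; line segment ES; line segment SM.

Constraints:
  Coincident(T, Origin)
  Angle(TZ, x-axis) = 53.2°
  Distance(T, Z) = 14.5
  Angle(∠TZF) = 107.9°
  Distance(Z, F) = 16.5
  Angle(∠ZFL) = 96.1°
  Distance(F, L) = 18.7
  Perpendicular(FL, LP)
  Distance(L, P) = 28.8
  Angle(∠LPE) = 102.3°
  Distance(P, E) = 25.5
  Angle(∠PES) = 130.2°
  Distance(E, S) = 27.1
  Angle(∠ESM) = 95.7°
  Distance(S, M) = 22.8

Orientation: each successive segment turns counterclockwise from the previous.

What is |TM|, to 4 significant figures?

36.23

∠PES = 130.2° gives ES at 66.70° from the x-axis; with |ES| = 27.1, S = (32.00, 23.12). ∠ESM = 95.7° gives SM at 151.0° from the x-axis; with |SM| = 22.8, M = (12.05, 34.17). Then |TM| = |M − T| = 36.23.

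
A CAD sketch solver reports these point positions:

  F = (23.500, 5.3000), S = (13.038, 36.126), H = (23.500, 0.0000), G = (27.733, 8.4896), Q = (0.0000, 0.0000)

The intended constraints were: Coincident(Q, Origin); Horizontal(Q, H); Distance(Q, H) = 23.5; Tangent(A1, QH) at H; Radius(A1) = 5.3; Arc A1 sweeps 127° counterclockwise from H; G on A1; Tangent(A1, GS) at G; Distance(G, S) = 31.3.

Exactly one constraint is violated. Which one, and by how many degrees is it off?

Tangent(A1, GS) at G — off by 9.00°.

Q = (0.00, 0.00) ✓; Q.y = 0.00, H.y = 0.00 ✓; |QH| = 23.50 ✓; ∠(FH, HQ) = 90.00° ✓; |FH| = 5.300 ✓; bearing(F→G) − bearing(F→H) = 127.0° ✓; |FG| = 5.300 ✓; ∠(FG, GS) = 99.00° ✗; |GS| = 31.30 ✓.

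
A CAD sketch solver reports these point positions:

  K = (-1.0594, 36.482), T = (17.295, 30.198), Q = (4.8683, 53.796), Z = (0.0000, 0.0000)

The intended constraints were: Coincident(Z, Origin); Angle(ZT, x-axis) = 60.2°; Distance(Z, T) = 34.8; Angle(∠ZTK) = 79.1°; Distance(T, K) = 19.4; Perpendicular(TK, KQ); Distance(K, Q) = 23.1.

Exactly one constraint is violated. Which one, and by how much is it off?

Distance(K, Q) = 23.1 — off by 4.80.

Z = (0.00, 0.00) ✓; ZT at 60.20° ✓; |ZT| = 34.80 ✓; ∠ZTK = 79.10° ✓; |TK| = 19.40 ✓; ∠(TK, KQ) = 90.00° ✓; |KQ| = 18.30 ✗.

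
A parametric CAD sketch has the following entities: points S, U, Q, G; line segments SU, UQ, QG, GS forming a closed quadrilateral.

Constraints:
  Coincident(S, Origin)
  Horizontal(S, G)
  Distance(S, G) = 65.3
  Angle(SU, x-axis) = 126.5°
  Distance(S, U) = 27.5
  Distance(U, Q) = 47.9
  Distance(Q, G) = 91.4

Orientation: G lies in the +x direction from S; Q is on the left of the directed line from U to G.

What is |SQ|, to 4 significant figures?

66.26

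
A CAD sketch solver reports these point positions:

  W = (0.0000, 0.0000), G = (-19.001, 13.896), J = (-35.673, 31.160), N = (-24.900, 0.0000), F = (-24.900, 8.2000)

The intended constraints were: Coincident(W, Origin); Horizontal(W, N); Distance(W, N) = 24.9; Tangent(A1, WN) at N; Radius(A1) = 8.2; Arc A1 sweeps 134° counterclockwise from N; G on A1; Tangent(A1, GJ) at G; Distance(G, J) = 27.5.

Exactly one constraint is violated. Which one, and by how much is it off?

Distance(G, J) = 27.5 — off by 3.50.

W = (0.00, 0.00) ✓; W.y = 0.00, N.y = 0.00 ✓; |WN| = 24.90 ✓; ∠(FN, NW) = 90.00° ✓; |FN| = 8.200 ✓; bearing(F→G) − bearing(F→N) = 134.0° ✓; |FG| = 8.200 ✓; ∠(FG, GJ) = 90.00° ✓; |GJ| = 24.00 ✗.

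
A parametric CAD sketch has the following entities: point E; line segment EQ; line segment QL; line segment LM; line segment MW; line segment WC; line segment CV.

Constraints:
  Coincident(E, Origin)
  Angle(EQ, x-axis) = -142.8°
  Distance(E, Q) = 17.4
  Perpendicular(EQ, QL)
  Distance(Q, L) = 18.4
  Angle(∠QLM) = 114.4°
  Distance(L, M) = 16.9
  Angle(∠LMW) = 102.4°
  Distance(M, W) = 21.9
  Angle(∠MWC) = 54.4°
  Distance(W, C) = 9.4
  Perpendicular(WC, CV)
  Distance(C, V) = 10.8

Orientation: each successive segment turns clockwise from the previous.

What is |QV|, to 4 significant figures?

26.40

E is at the origin; EQ runs at -142.8° with length 17.4, so Q = (-13.86, -10.52). EQ ⟂ QL, so QL runs at 127.2°; with |QL| = 18.4, L = (-24.98, 4.136). ∠QLM = 114.4° gives LM at 61.60° from the x-axis; with |LM| = 16.9, M = (-16.95, 19.00). ∠LMW = 102.4° gives MW at -16.00° from the x-axis; with |MW| = 21.9, W = (4.105, 12.97). ∠MWC = 54.4° gives WC at -141.6° from the x-axis; with |WC| = 9.4, C = (-3.261, 7.127). WC is perpendicular to CV, so CV runs at 128.4°; with |CV| = 10.8, V = (-9.970, 15.59). Then |QV| = |V − Q| = 26.40.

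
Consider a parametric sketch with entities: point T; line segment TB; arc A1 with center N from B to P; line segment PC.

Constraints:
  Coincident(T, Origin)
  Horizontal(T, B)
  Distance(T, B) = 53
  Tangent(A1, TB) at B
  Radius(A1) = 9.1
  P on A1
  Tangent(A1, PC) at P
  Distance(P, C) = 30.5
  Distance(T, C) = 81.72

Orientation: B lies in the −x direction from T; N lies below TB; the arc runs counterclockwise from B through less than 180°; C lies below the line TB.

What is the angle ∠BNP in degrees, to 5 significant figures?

62.246°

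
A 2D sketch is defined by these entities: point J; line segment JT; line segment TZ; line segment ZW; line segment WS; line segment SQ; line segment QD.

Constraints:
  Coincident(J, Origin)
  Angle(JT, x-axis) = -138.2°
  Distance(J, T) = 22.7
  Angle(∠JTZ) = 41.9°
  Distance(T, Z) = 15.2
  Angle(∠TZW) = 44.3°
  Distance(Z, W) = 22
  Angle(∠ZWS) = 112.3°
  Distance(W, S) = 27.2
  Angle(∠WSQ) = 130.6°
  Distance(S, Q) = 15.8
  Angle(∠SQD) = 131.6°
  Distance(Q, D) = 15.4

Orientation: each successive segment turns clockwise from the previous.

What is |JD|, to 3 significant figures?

55.1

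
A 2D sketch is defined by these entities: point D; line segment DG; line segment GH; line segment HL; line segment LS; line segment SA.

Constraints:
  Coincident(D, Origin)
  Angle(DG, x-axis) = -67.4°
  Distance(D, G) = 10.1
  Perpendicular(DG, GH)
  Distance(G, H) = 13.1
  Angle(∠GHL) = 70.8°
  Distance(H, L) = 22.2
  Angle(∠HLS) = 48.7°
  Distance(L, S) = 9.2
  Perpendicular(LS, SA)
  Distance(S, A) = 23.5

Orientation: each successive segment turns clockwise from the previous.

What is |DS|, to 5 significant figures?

3.1269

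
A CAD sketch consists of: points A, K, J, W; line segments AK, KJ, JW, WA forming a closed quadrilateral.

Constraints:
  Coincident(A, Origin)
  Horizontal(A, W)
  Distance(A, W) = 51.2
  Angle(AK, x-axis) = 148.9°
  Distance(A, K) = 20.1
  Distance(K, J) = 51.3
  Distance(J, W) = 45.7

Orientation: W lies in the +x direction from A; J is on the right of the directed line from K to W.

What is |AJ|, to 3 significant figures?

32.9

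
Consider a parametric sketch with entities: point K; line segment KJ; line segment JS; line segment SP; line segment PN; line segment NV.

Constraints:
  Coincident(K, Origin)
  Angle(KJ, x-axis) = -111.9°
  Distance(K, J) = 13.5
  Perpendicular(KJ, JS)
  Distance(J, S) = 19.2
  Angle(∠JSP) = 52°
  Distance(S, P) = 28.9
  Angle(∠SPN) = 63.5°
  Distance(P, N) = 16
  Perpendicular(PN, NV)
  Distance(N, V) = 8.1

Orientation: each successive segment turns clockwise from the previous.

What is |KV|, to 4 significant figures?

8.846

K is at the origin; KJ runs at -111.9° with length 13.5, so J = (-5.035, -12.53). The perpendicularity gives JS at right angles to KJ, so JS runs at 158.1°; with |JS| = 19.2, S = (-22.85, -5.364). ∠JSP = 52.0° gives SP at 30.10° from the x-axis; with |SP| = 28.9, P = (2.153, 9.129). ∠SPN = 63.5° gives PN at -86.40° from the x-axis; with |PN| = 16.0, N = (3.158, -6.839). The perpendicularity gives NV at right angles to PN, so NV runs at -176.4°; with |NV| = 8.1, V = (-4.926, -7.348). Then |KV| = |V − K| = 8.846.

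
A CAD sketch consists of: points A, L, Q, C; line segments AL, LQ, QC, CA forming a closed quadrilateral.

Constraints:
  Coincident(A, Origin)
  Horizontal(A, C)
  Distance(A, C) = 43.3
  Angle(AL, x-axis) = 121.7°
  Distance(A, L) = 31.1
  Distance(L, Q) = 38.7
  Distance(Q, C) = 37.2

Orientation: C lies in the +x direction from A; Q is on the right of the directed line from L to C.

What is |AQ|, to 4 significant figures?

8.037

A is at the origin; A and C share the same y with |AC| = 43.3 and C in +x, so C = (43.3, 0). AL runs at 121.7° with |AL| = 31.1, so L = (-16.34, 26.46). Q is determined by |LQ| = 38.7 and |QC| = 37.2 together: it lies at the intersection of circle(L, 38.7) and circle(C, 37.2). With |LC| = 65.25, the foot of the radical line on LC is 33.50 from L and the perpendicular offset is √(38.7² − 33.50²) = 19.38. Taking the right-of-LC solution: Q = (6.416, -4.841).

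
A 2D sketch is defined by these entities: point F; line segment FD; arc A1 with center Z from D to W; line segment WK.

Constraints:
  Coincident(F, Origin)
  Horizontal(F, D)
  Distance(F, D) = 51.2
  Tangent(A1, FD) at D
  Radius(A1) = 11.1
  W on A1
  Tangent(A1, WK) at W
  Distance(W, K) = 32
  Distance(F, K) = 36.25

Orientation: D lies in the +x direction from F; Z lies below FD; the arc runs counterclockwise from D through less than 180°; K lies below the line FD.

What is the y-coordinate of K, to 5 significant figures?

-28.638

Checks: |ZW| = 11.10 ✓; ∠(ZW, WK) = 90.00° ✓; |WK| = 32.00 ✓; |FK| = 36.25 ✓.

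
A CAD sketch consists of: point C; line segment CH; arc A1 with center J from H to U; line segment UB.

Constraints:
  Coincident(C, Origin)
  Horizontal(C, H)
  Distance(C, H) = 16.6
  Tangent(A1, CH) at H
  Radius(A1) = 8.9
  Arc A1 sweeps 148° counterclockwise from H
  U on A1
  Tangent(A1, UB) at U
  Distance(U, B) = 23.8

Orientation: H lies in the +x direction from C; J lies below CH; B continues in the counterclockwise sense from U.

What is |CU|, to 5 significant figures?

20.292

C is at the origin; CH is horizontal with |CH| = 16.6 and H on the +x side, so H = (16.600, 0.0000). The tangent condition forces JH to be normal to CH, so J = H + (0, -8.9) = (16.600, -8.9000). On A1, H sits at bearing 90° from J; a 148° counterclockwise sweep puts U at bearing 238°, so U = J + 8.9·(cos 238°, sin 238°) = (11.884, -16.448). Then |CU| = |U − C| = 20.292.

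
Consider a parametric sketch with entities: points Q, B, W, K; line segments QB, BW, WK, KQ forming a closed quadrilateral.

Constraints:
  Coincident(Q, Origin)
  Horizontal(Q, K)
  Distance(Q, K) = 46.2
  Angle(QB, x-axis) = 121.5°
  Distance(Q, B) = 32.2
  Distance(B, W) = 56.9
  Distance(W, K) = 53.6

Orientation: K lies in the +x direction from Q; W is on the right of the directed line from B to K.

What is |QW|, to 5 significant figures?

26.943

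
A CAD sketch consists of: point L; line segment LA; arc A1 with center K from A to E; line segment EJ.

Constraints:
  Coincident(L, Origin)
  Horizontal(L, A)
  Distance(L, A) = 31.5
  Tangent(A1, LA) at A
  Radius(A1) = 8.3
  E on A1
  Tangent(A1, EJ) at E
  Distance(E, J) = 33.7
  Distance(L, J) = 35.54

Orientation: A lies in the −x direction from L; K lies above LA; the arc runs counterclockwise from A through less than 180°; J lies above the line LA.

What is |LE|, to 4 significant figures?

24.54

L is at the origin; L and A share the same y with |LA| = 31.5 and A on the −x side, so A = (-31.50, 0.000). The tangent condition forces KA to be normal to LA, so K = A + (0, 8.3) = (-31.50, 8.300). Since KE ⟂ EJ (tangency), |KJ| = √(8.3² + 33.7²) = 34.71 regardless of where E sits on A1. So J lies on both circle(L, 35.54) and circle(K, 34.71); the above-LA intersection is J = (-8.692, 34.46). E is the foot of the tangent from J: E = (-24.12, 4.500).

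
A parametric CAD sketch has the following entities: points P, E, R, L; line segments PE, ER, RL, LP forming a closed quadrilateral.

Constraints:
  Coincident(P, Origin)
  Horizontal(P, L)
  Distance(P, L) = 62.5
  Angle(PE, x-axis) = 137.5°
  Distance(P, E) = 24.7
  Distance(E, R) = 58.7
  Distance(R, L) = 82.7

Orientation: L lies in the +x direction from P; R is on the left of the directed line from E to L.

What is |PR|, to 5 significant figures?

67.616

P is at the origin; P and L share the same y with |PL| = 62.5 and L in +x, so L = (62.5, 0). PE runs at 137.5° with |PE| = 24.7, so E = (-18.211, 16.687). R is determined by |ER| = 58.7 and |RL| = 82.7 together: it lies at the intersection of circle(E, 58.7) and circle(L, 82.7). With |EL| = 82.418, the foot of the radical line on EL is 20.621 from E and the perpendicular offset is √(58.7² − 20.621²) = 54.959. Taking the left-of-EL solution: R = (13.111, 66.332).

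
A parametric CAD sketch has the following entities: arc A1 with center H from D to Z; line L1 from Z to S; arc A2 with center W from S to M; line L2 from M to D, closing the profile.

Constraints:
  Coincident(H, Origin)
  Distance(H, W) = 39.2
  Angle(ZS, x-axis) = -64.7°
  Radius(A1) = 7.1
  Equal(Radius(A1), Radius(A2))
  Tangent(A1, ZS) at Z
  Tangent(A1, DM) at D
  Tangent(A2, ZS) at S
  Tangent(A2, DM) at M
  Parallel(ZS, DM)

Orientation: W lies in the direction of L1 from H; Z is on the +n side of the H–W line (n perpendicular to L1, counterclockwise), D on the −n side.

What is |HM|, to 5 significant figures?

39.838

The slot axis is L1's direction at -64.7°, so u = (cos -64.7°, sin -64.7°) = (0.42736, -0.90408) and n = (−sin -64.7°, cos -64.7°) = (0.90408, 0.42736). H is at the origin and W lies 39.2 along u from H, so W = 39.2·u = (16.752, -35.440). Tangency of A1 to both parallel lines with radius 7.1 puts Z and D at H ± 7.1·n: Z = (6.4190, 3.0342), D = (-6.4190, -3.0342). Equal radii place S and M the same way about W: S = W + 7.1·n = (23.171, -32.406), M = W − 7.1·n = (10.333, -38.474). Then |HM| = |M − H| = 39.838.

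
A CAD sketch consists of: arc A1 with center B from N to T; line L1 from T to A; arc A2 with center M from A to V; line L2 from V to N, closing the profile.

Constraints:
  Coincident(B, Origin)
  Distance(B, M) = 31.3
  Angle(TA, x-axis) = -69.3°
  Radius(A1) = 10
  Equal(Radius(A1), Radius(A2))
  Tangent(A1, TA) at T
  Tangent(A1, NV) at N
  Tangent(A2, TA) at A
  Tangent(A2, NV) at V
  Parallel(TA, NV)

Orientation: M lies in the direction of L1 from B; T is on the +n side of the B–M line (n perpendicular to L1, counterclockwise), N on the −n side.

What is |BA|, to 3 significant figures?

32.9

Tangency of A1 to both parallel lines with radius 10.0 puts T and N at B ± 10.0·n: T = (9.35, 3.53), N = (-9.35, -3.53). Equal radii place A and V the same way about M: A = M + 10.0·n = (20.4, -25.7), V = M − 10.0·n = (1.71, -32.8). Then |BA| = |A − B| = 32.9.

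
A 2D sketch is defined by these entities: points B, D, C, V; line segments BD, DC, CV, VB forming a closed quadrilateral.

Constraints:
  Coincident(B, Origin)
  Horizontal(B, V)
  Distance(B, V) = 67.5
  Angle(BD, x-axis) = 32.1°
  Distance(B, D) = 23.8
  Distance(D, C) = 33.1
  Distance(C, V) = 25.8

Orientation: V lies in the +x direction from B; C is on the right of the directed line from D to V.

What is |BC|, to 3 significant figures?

45.1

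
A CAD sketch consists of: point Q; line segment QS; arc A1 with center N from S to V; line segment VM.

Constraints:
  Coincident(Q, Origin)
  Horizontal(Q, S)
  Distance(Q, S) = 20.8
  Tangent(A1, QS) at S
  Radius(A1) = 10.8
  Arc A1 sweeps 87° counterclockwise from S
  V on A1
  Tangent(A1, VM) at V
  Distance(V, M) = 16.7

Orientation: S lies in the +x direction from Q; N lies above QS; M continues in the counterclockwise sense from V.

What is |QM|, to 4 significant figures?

42.16

Q is at the origin; QS is horizontal with |QS| = 20.8 and S on the +x side, so S = (20.80, 0.000). Since A1 is tangent to QS there, NS ⟂ QS, so N = S + (0, 10.8) = (20.80, 10.80). On A1, S sits at bearing -90° from N; an 87° counterclockwise sweep puts V at bearing -3°, so V = N + 10.8·(cos -3°, sin -3°) = (31.59, 10.23). The tangent condition forces NV to be normal to VM, so VM runs along (−sin -3°, cos -3°); with |VM| = 16.7, M = (32.46, 26.91). Then |QM| = |M − Q| = 42.16.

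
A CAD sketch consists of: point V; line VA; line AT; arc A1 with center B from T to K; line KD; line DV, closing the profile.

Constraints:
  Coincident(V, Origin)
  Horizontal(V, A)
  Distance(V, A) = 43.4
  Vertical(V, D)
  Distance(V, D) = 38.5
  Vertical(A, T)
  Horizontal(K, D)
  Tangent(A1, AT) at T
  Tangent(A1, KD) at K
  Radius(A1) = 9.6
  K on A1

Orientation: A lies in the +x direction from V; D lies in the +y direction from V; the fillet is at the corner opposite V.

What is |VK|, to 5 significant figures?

51.232

V is at the origin; VA is horizontal with |VA| = 43.4 and A on the +x side, so A = (43.400, 0.0000). V and D share the same x with |VD| = 38.5 and D on the +y side, so D = (0.0000, 38.500). The virtual corner opposite V is at (43.400, 38.500). A1 meets AT tangentially, so BT is at right angles to AT and since A1 is tangent to KD there, BK ⟂ KD, with radius 9.6, so the center B sits 9.6 in from both sides at B = (33.800, 28.900). That places the tangent points at T = (43.400, 28.900) on AT and K = (33.800, 38.500) on KD. Then |VK| = |K − V| = 51.232.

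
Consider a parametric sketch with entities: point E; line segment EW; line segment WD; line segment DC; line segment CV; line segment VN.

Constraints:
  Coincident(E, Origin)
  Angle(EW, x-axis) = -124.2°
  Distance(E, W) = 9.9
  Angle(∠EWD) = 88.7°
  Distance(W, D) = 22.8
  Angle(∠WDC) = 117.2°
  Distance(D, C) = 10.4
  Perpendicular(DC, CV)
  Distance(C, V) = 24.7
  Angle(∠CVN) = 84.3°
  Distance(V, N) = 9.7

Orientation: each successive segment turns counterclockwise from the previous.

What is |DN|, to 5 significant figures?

23.748

E is at the origin; EW runs at -124.2° with length 9.9, so W = (-5.5646, -8.1881). ∠EWD = 88.7° gives WD at -32.900° from the x-axis; with |WD| = 22.8, D = (13.579, -20.572). ∠WDC = 117.2° gives DC at 29.900° from the x-axis; with |DC| = 10.4, C = (22.594, -15.388). DC is perpendicular to CV, so CV runs at 119.90°; with |CV| = 24.7, V = (10.282, 6.0241). ∠CVN = 84.3° gives VN at -144.40° from the x-axis; with |VN| = 9.7, N = (2.3947, 0.37755). Then |DN| = |N − D| = 23.748.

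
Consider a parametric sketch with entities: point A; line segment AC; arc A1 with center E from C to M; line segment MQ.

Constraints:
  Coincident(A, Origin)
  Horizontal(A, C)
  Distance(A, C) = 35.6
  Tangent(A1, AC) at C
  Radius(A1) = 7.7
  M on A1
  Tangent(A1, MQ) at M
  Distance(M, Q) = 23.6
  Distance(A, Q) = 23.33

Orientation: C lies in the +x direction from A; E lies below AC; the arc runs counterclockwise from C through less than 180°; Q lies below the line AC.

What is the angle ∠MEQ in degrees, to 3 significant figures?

71.9°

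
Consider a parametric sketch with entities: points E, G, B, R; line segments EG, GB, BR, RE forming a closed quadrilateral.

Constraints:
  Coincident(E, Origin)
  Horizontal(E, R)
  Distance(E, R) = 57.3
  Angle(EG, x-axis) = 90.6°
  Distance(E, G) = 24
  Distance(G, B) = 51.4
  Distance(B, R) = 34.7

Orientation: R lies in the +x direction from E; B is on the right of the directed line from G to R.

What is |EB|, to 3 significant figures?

33.9

Checks: |GB| = 51.40 ✓; |BR| = 34.70 ✓.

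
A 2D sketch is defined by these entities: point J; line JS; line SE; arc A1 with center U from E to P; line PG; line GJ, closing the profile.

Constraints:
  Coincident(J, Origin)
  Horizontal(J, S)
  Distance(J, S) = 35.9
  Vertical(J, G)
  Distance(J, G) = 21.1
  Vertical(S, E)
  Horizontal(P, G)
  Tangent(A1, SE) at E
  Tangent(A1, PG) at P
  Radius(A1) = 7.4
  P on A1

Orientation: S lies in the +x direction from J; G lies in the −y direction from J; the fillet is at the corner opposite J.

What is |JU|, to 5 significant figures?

31.622

J is at the origin; JS is horizontal with |JS| = 35.9 and S on the +x side, so S = (35.900, 0.0000). JG is vertical with |JG| = 21.1 and G on the −y side, so G = (0.0000, -21.100). The virtual corner opposite J is at (35.900, -21.100). Tangency of A1 to SE means the radius UE is perpendicular to SE and A1 meets PG tangentially, so UP is at right angles to PG, with radius 7.4, so the center U sits 7.4 in from both sides at U = (28.500, -13.700). Then |JU| = |U − J| = 31.622.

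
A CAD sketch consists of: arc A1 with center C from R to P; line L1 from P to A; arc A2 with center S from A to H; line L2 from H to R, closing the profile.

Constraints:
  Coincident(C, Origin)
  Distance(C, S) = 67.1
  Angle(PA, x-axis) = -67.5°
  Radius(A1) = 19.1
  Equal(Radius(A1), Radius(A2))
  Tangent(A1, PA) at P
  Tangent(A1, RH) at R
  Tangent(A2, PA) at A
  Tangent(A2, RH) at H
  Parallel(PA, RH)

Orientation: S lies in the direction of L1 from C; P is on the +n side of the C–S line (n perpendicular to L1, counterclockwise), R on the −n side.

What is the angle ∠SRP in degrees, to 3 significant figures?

74.1°

C is at the origin and S lies 67.1 along u from C, so S = 67.1·u = (25.7, -62.0). Tangency of A1 to both parallel lines with radius 19.1 puts P and R at C ± 19.1·n: P = (17.6, 7.31), R = (-17.6, -7.31). Then cos ∠SRP = RS·RP / (|RS||RP|), giving 74.1°.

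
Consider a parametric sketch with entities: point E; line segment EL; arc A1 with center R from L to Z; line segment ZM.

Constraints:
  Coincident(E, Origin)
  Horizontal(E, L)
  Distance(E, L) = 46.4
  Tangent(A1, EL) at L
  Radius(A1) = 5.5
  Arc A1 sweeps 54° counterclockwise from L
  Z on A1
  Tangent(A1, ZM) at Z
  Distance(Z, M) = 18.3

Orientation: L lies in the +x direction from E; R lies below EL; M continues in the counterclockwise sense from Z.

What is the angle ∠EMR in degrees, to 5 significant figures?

114.04°

E is at the origin; E and L share the same y with |EL| = 46.4 and L on the +x side, so L = (46.400, 0.0000). The tangent condition forces RL to be normal to EL, so R = L + (0, -5.5) = (46.400, -5.5000). On A1, L sits at bearing 90° from R; a 54° counterclockwise sweep puts Z at bearing 144°, so Z = R + 5.5·(cos 144°, sin 144°) = (41.950, -2.2672). Tangency of A1 to ZM means the radius RZ is perpendicular to ZM, so ZM runs along (−sin 144°, cos 144°); with |ZM| = 18.3, M = (31.194, -17.072). Then cos ∠EMR = ME·MR / (|ME||MR|), giving 114.04°.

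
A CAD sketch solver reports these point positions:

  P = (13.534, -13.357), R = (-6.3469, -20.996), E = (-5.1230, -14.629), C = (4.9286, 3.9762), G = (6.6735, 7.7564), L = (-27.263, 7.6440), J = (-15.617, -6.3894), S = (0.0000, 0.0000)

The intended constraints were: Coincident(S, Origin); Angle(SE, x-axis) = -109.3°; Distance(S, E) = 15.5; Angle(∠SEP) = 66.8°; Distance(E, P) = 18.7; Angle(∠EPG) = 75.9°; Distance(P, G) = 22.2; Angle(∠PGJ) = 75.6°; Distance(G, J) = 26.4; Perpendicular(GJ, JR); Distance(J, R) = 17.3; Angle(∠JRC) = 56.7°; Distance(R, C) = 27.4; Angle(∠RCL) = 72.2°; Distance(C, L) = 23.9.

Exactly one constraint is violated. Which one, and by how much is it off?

Distance(C, L) = 23.9 — off by 8.50.

S = (0.00, 0.00) ✓; SE at -109.3° ✓; |SE| = 15.50 ✓; ∠SEP = 66.80° ✓; |EP| = 18.70 ✓; ∠EPG = 75.90° ✓; |PG| = 22.20 ✓; ∠PGJ = 75.60° ✓; |GJ| = 26.40 ✓; ∠(GJ, JR) = 90.00° ✓; |JR| = 17.30 ✓; ∠JRC = 56.70° ✓; |RC| = 27.40 ✓; ∠RCL = 72.20° ✓; |CL| = 32.40 ✗.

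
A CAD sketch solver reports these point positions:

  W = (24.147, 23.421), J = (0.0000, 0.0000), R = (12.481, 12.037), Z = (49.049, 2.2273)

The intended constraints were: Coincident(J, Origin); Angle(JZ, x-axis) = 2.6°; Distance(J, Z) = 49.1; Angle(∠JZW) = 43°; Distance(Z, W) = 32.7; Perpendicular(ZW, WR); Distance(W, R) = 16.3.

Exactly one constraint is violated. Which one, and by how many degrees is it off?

Perpendicular(ZW, WR) — off by 5.30°.

J = (0.00, 0.00) ✓; JZ at 2.600° ✓; |JZ| = 49.10 ✓; ∠JZW = 43.00° ✓; |ZW| = 32.70 ✓; ∠(ZW, WR) = 84.70° ✗; |WR| = 16.30 ✓.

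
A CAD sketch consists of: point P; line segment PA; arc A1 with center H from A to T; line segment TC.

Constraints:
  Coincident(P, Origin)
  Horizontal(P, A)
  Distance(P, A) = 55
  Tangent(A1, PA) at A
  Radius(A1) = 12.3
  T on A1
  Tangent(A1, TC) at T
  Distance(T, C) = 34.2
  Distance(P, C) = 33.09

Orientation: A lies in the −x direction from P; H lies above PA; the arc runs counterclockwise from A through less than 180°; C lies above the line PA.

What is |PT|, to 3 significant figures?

47.0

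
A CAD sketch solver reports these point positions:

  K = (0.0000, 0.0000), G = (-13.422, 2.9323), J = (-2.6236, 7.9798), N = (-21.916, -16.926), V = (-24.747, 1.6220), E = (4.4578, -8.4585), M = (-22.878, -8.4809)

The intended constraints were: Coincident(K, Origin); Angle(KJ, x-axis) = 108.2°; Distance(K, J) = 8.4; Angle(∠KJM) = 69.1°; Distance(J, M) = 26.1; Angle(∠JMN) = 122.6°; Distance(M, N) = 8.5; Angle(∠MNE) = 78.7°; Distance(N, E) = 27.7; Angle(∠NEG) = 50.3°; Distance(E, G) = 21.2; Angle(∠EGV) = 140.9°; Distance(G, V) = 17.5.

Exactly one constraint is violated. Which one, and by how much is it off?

Distance(G, V) = 17.5 — off by 6.10.

K = (0.00, 0.00) ✓; KJ at 108.2° ✓; |KJ| = 8.400 ✓; ∠KJM = 69.10° ✓; |JM| = 26.10 ✓; ∠JMN = 122.6° ✓; |MN| = 8.500 ✓; ∠MNE = 78.70° ✓; |NE| = 27.70 ✓; ∠NEG = 50.30° ✓; |EG| = 21.20 ✓; ∠EGV = 140.9° ✓; |GV| = 11.40 ✗.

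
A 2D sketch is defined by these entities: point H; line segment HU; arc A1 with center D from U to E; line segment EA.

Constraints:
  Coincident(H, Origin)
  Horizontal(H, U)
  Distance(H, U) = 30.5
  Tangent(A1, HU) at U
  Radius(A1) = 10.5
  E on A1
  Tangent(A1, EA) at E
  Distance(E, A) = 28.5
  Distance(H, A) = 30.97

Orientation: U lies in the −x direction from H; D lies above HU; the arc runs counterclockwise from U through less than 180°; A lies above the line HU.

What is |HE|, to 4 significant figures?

22.02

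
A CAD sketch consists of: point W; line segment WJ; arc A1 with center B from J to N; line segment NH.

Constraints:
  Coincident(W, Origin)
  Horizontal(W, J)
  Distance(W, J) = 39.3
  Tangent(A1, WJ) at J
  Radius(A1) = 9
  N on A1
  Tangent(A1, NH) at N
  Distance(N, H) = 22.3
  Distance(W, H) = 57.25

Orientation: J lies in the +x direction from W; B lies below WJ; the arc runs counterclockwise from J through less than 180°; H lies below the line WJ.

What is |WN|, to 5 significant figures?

36.007

W is at the origin; WJ is horizontal with |WJ| = 39.3 and J on the +x side, so J = (39.300, 0.0000). Tangency of A1 to WJ means the radius BJ is perpendicular to WJ, so B = J + (0, -9) = (39.300, -9.0000). Since BN ⟂ NH (tangency), |BH| = √(9.0² + 22.3²) = 24.048 regardless of where N sits on A1. So H lies on both circle(W, 57.25) and circle(B, 24.048); the below-WJ intersection is H = (47.811, -31.491). N is the foot of the tangent from H: N = (32.686, -15.104).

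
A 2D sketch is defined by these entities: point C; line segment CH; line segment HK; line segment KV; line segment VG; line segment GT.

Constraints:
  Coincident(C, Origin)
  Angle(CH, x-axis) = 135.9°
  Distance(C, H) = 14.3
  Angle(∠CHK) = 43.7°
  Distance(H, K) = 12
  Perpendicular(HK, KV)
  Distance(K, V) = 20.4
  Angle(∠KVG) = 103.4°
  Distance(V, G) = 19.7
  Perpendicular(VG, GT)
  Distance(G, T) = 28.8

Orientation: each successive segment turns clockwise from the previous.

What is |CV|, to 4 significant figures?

10.65

C is at the origin; CH runs at 135.9° with length 14.3, so H = (-10.27, 9.952). ∠CHK = 43.7° gives HK at -0.4000° from the x-axis; with |HK| = 12.0, K = (1.731, 9.868). HK is perpendicular to KV, so KV runs at -90.40°; with |KV| = 20.4, V = (1.588, -10.53). Then |CV| = |V − C| = 10.65.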